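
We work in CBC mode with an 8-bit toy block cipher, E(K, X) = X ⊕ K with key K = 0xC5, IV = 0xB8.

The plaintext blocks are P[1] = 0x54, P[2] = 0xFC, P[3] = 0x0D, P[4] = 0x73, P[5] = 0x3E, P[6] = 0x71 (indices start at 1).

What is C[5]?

C[5] = 0x95

CBC encryption: C_i = E(K, P_i ⊕ C_{i−1}), with C_{0} = IV.
C[1]: P[1] ⊕ 0xB8 = 0xEC; E(K, 0xEC) = 0x29.
C[2]: P[2] ⊕ 0x29 = 0xD5; E(K, 0xD5) = 0x10.
C[3]: P[3] ⊕ 0x10 = 0x1D; E(K, 0x1D) = 0xD8.
C[4]: P[4] ⊕ 0xD8 = 0xAB; E(K, 0xAB) = 0x6E.
C[5]: P[5] ⊕ 0x6E = 0x50; E(K, 0x50) = 0x95.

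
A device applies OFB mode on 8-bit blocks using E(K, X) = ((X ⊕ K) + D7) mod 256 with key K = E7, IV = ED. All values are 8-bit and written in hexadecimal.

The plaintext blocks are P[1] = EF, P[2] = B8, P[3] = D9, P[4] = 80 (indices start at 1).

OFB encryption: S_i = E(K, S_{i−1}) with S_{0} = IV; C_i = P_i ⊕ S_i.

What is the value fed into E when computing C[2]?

E1

C[1]: S = E(K, ED) = E1; EF ⊕ E1 = 0E.
C[2]: S = E(K, E1) = DD; B8 ⊕ DD = 65.
So the input to E for block [2] is E1.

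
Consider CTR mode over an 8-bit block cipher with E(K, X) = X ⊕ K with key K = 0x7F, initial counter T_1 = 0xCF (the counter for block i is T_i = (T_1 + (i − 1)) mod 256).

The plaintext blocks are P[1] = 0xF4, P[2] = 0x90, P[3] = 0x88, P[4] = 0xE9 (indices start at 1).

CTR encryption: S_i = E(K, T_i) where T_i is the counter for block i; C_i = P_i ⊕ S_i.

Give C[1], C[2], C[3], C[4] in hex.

C[1]: T = 0xCF, S = E(K, T) = 0xB0; 0xF4 ⊕ 0xB0 = 0x44.
C[2]: T = 0xD0, S = E(K, T) = 0xAF; 0x90 ⊕ 0xAF = 0x3F.
C[3]: T = 0xD1, S = E(K, T) = 0xAE; 0x88 ⊕ 0xAE = 0x26.
C[4]: T = 0xD2, S = E(K, T) = 0xAD; 0xE9 ⊕ 0xAD = 0x44.

C[1] = 0x44, C[2] = 0x3F, C[3] = 0x26, C[4] = 0x44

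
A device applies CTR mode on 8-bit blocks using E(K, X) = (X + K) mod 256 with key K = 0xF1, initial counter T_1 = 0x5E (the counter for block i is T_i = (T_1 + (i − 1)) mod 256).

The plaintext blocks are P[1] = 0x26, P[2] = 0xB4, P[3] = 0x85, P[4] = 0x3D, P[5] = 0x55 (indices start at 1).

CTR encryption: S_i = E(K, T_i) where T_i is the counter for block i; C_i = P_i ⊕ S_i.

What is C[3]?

C[3] = 0xD4

C[1]: T = 0x5E, S = E(K, T) = 0x4F; 0x26 ⊕ 0x4F = 0x69.
C[2]: T = 0x5F, S = E(K, T) = 0x50; 0xB4 ⊕ 0x50 = 0xE4.
C[3]: T = 0x60, S = E(K, T) = 0x51; 0x85 ⊕ 0x51 = 0xD4.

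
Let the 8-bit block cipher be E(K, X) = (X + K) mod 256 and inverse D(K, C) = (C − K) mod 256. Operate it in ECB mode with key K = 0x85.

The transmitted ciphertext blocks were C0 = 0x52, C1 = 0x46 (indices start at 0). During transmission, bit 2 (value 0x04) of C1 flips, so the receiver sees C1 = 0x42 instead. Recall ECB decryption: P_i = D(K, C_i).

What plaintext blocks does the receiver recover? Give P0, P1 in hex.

Only C1 changed, to 0x42. In ECB, a change in C_i affects only P_i. Decrypting the received ciphertext:
P0: D(K, 0x52) = 0xCD.
P1: D(K, 0x42) = 0xBD.
Blocks that differ from the original plaintext: P1.

P0 = 0xCD, P1 = 0xBD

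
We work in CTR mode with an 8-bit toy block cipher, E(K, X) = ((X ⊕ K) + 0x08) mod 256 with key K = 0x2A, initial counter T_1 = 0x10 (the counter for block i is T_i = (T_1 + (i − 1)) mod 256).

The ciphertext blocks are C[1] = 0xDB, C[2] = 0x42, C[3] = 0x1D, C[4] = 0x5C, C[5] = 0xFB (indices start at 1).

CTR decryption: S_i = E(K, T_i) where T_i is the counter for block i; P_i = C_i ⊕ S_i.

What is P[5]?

P[5]: T = 0x14, S = E(K, T) = 0x46; 0xFB ⊕ 0x46 = 0xBD.

P[5] = 0xBD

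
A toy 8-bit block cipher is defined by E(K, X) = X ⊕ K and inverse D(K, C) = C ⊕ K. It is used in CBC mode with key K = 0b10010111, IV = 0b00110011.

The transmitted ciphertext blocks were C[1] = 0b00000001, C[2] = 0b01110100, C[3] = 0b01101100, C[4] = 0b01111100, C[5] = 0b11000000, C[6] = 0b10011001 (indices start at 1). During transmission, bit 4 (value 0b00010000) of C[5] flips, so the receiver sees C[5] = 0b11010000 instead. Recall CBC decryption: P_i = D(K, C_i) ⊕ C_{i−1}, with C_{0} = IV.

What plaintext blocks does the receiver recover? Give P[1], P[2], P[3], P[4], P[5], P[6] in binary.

P[1] = 0b10100101, P[2] = 0b11100010, P[3] = 0b10001111, P[4] = 0b10000111, P[5] = 0b00111011, P[6] = 0b11011110

Only C[5] changed, to 0b11010000. In CBC, a change in C_i garbles P_i and flips the same bit in P_{i+1}. Decrypting the received ciphertext:
P[1]: D(K, 0b00000001) = 0b10010110; 0b10010110 ⊕ 0b00110011 = 0b10100101.
P[2]: D(K, 0b01110100) = 0b11100011; 0b11100011 ⊕ 0b00000001 = 0b11100010.
P[3]: D(K, 0b01101100) = 0b11111011; 0b11111011 ⊕ 0b01110100 = 0b10001111.
P[4]: D(K, 0b01111100) = 0b11101011; 0b11101011 ⊕ 0b01101100 = 0b10000111.
P[5]: D(K, 0b11010000) = 0b01000111; 0b01000111 ⊕ 0b01111100 = 0b00111011.
P[6]: D(K, 0b10011001) = 0b00001110; 0b00001110 ⊕ 0b11010000 = 0b11011110.
Blocks that differ from the original plaintext: P[5], P[6].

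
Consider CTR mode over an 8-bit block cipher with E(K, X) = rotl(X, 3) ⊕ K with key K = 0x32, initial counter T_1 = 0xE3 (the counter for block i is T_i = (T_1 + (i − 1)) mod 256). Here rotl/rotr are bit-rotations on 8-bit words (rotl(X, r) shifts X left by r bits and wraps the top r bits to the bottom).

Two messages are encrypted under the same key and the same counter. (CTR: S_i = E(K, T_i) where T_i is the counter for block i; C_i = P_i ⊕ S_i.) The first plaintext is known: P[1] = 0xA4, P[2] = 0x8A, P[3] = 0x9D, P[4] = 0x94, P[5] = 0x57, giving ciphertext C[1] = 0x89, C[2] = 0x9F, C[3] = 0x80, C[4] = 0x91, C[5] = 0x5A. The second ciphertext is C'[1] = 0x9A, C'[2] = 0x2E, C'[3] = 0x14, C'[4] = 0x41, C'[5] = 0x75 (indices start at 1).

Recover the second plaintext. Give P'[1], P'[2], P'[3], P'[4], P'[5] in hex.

In CTR with a reused counter, both messages share the same keystream S_i, so C_i ⊕ C'_i = P_i ⊕ P'_i and thus P'_i = P_i ⊕ C_i ⊕ C'_i.
P'[1]: 0xA4 ⊕ 0x89 ⊕ 0x9A = 0xB7.
P'[2]: 0x8A ⊕ 0x9F ⊕ 0x2E = 0x3B.
P'[3]: 0x9D ⊕ 0x80 ⊕ 0x14 = 0x09.
P'[4]: 0x94 ⊕ 0x91 ⊕ 0x41 = 0x44.
P'[5]: 0x57 ⊕ 0x5A ⊕ 0x75 = 0x78.

P'[1] = 0xB7, P'[2] = 0x3B, P'[3] = 0x09, P'[4] = 0x44, P'[5] = 0x78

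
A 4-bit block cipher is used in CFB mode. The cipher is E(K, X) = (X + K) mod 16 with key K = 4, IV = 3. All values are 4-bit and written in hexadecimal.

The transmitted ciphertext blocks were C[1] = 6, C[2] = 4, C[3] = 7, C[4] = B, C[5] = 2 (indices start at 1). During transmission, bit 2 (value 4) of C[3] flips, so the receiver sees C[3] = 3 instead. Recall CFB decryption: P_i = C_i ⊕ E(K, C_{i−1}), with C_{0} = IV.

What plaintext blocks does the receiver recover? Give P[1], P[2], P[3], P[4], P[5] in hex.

P[1] = 1, P[2] = E, P[3] = B, P[4] = C, P[5] = D

Only C[3] changed, to 3. In CFB, a change in C_i flips the same bit in P_i and garbles P_{i+1}. Decrypting the received ciphertext:
P[1]: E(K, 3) = 7; 6 ⊕ 7 = 1.
P[2]: E(K, 6) = A; 4 ⊕ A = E.
P[3]: E(K, 4) = 8; 3 ⊕ 8 = B.
P[4]: E(K, 3) = 7; B ⊕ 7 = C.
P[5]: E(K, B) = F; 2 ⊕ F = D.
Blocks that differ from the original plaintext: P[3], P[4].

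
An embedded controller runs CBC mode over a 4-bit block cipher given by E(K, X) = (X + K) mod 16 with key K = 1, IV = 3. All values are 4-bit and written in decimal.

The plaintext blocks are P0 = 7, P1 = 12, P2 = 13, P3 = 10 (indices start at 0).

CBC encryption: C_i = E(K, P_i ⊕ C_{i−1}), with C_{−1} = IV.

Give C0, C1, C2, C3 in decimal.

C0 = 5, C1 = 10, C2 = 8, C3 = 3

C0: P0 ⊕ 3 = 4; E(K, 4) = 5.
C1: P1 ⊕ 5 = 9; E(K, 9) = 10.
C2: P2 ⊕ 10 = 7; E(K, 7) = 8.
C3: P3 ⊕ 8 = 2; E(K, 2) = 3.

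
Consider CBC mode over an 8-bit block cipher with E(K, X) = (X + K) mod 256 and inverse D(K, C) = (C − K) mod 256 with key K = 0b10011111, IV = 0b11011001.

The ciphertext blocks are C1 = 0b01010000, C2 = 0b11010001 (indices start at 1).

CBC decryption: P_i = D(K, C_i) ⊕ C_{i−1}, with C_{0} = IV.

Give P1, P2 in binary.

P1 = 0b01101000, P2 = 0b01100010

P1: D(K, 0b01010000) = 0b10110001; 0b10110001 ⊕ 0b11011001 = 0b01101000.
P2: D(K, 0b11010001) = 0b00110010; 0b00110010 ⊕ 0b01010000 = 0b01100010.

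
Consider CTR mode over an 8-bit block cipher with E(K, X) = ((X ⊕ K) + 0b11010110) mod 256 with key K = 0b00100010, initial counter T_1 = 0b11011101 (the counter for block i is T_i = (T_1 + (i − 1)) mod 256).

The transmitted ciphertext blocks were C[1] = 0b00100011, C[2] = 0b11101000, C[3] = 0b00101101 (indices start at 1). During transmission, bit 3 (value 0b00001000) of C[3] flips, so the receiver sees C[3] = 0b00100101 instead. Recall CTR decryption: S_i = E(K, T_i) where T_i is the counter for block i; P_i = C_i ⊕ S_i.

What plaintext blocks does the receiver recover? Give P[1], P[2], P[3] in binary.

Only C[3] changed, to 0b00100101. In CTR, a change in C_i flips the same bit in P_i only; the keystream is unaffected. Decrypting the received ciphertext:
P[1]: T = 0b11011101, S = E(K, T) = 0b11010101; 0b00100011 ⊕ 0b11010101 = 0b11110110.
P[2]: T = 0b11011110, S = E(K, T) = 0b11010010; 0b11101000 ⊕ 0b11010010 = 0b00111010.
P[3]: T = 0b11011111, S = E(K, T) = 0b11010011; 0b00100101 ⊕ 0b11010011 = 0b11110110.
Blocks that differ from the original plaintext: P[3].

P[1] = 0b11110110, P[2] = 0b00111010, P[3] = 0b11110110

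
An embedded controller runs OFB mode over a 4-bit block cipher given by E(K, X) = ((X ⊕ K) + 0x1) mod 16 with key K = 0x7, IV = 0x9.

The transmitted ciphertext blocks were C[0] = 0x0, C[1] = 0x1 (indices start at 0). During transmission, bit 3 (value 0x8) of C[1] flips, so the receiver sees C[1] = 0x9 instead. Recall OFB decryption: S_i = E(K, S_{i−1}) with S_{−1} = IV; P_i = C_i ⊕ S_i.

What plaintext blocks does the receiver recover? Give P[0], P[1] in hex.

Only C[1] changed, to 0x9. In OFB, a change in C_i flips the same bit in P_i only; the keystream is unaffected. Decrypting the received ciphertext:
P[0]: S = E(K, 0x9) = 0xF; 0x0 ⊕ 0xF = 0xF.
P[1]: S = E(K, 0xF) = 0x9; 0x9 ⊕ 0x9 = 0x0.
Blocks that differ from the original plaintext: P[1].

P[0] = 0xF, P[1] = 0x0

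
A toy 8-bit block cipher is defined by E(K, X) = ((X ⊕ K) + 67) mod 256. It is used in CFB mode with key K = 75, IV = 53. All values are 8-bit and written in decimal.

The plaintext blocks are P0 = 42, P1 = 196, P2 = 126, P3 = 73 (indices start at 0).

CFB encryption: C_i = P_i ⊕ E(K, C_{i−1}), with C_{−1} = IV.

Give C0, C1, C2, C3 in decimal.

C0 = 235, C1 = 39, C2 = 209, C3 = 148

C0: E(K, 53) = 193; 42 ⊕ 193 = 235.
C1: E(K, 235) = 227; 196 ⊕ 227 = 39.
C2: E(K, 39) = 175; 126 ⊕ 175 = 209.
C3: E(K, 209) = 221; 73 ⊕ 221 = 148.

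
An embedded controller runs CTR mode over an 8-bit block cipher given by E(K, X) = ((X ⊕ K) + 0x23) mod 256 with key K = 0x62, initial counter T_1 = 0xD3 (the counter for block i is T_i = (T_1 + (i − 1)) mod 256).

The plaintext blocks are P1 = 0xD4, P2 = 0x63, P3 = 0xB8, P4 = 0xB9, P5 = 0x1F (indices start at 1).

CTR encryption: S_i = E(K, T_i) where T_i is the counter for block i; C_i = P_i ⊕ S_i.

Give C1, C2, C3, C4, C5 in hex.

C1: T = 0xD3, S = E(K, T) = 0xD4; 0xD4 ⊕ 0xD4 = 0x00.
C2: T = 0xD4, S = E(K, T) = 0xD9; 0x63 ⊕ 0xD9 = 0xBA.
C3: T = 0xD5, S = E(K, T) = 0xDA; 0xB8 ⊕ 0xDA = 0x62.
C4: T = 0xD6, S = E(K, T) = 0xD7; 0xB9 ⊕ 0xD7 = 0x6E.
C5: T = 0xD7, S = E(K, T) = 0xD8; 0x1F ⊕ 0xD8 = 0xC7.

C1 = 0x00, C2 = 0xBA, C3 = 0x62, C4 = 0x6E, C5 = 0xC7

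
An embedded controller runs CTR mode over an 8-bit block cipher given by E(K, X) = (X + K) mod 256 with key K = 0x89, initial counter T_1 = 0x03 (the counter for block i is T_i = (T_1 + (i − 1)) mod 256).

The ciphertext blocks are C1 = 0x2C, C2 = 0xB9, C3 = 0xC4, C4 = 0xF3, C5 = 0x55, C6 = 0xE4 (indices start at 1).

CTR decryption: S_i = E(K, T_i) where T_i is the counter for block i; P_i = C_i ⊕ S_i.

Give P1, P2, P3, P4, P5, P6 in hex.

P1 = 0xA0, P2 = 0x34, P3 = 0x4A, P4 = 0x7C, P5 = 0xC5, P6 = 0x75

P1: T = 0x03, S = E(K, T) = 0x8C; 0x2C ⊕ 0x8C = 0xA0.
P2: T = 0x04, S = E(K, T) = 0x8D; 0xB9 ⊕ 0x8D = 0x34.
P3: T = 0x05, S = E(K, T) = 0x8E; 0xC4 ⊕ 0x8E = 0x4A.
P4: T = 0x06, S = E(K, T) = 0x8F; 0xF3 ⊕ 0x8F = 0x7C.
P5: T = 0x07, S = E(K, T) = 0x90; 0x55 ⊕ 0x90 = 0xC5.
P6: T = 0x08, S = E(K, T) = 0x91; 0xE4 ⊕ 0x91 = 0x75.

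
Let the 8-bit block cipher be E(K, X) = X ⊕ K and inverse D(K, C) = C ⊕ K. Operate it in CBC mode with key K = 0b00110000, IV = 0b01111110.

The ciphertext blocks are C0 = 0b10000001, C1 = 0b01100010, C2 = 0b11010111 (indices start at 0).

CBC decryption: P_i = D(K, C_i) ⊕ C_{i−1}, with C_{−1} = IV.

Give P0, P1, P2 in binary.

P0: D(K, 0b10000001) = 0b10110001; 0b10110001 ⊕ 0b01111110 = 0b11001111.
P1: D(K, 0b01100010) = 0b01010010; 0b01010010 ⊕ 0b10000001 = 0b11010011.
P2: D(K, 0b11010111) = 0b11100111; 0b11100111 ⊕ 0b01100010 = 0b10000101.

P0 = 0b11001111, P1 = 0b11010011, P2 = 0b10000101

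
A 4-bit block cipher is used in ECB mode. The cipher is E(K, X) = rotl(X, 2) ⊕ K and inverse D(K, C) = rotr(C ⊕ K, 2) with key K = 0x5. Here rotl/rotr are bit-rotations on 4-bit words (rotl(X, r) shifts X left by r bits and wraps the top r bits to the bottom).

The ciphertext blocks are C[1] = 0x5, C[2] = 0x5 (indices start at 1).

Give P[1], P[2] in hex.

ECB decryption: P_i = D(K, C_i).
P[1]: D(K, 0x5) = 0x0.
P[2]: D(K, 0x5) = 0x0.

P[1] = 0x0, P[2] = 0x0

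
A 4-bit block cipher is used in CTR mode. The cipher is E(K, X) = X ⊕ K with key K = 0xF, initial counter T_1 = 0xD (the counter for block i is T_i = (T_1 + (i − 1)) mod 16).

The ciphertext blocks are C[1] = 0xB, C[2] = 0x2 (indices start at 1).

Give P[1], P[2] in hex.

P[1] = 0x9, P[2] = 0x3

CTR decryption: S_i = E(K, T_i) where T_i is the counter for block i; P_i = C_i ⊕ S_i.
P[1]: T = 0xD, S = E(K, T) = 0x2; 0xB ⊕ 0x2 = 0x9.
P[2]: T = 0xE, S = E(K, T) = 0x1; 0x2 ⊕ 0x1 = 0x3.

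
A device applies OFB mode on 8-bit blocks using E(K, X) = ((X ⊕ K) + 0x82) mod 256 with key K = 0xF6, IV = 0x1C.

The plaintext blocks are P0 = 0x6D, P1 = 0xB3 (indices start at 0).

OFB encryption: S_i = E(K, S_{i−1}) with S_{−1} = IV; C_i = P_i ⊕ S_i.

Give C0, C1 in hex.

C0 = 0x01, C1 = 0xAF

C0: S = E(K, 0x1C) = 0x6C; 0x6D ⊕ 0x6C = 0x01.
C1: S = E(K, 0x6C) = 0x1C; 0xB3 ⊕ 0x1C = 0xAF.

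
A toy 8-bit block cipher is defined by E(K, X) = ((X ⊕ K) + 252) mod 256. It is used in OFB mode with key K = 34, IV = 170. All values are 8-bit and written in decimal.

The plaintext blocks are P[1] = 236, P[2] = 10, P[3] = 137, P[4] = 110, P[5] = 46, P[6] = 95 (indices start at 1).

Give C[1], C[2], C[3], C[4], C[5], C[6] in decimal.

OFB encryption: S_i = E(K, S_{i−1}) with S_{0} = IV; C_i = P_i ⊕ S_i.
C[1]: S = E(K, 170) = 132; 236 ⊕ 132 = 104.
C[2]: S = E(K, 132) = 162; 10 ⊕ 162 = 168.
C[3]: S = E(K, 162) = 124; 137 ⊕ 124 = 245.
C[4]: S = E(K, 124) = 90; 110 ⊕ 90 = 52.
C[5]: S = E(K, 90) = 116; 46 ⊕ 116 = 90.
C[6]: S = E(K, 116) = 82; 95 ⊕ 82 = 13.

C[1] = 104, C[2] = 168, C[3] = 245, C[4] = 52, C[5] = 90, C[6] = 13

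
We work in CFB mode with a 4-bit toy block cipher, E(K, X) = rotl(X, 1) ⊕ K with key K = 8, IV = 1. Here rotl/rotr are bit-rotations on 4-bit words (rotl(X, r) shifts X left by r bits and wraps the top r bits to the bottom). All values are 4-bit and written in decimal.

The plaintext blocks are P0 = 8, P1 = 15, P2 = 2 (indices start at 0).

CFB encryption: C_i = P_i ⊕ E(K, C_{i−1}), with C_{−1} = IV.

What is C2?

C2 = 12

C0: E(K, 1) = 10; 8 ⊕ 10 = 2.
C1: E(K, 2) = 12; 15 ⊕ 12 = 3.
C2: E(K, 3) = 14; 2 ⊕ 14 = 12.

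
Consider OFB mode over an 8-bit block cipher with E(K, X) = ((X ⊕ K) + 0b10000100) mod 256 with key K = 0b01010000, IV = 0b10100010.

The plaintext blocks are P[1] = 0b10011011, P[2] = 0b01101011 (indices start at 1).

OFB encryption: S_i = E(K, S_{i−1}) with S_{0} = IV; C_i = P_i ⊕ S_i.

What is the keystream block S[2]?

C[1]: S = E(K, 0b10100010) = 0b01110110; 0b10011011 ⊕ 0b01110110 = 0b11101101.
C[2]: S = E(K, 0b01110110) = 0b10101010; 0b01101011 ⊕ 0b10101010 = 0b11000001.
So S[2] = 0b10101010.

0b10101010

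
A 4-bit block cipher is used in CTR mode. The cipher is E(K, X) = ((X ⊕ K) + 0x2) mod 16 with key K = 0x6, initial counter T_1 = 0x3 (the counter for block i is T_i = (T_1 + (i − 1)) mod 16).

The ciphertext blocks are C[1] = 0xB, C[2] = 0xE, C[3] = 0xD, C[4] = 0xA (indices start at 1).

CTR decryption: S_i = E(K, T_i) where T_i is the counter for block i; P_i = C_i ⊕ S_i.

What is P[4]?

P[4] = 0x8

P[4]: T = 0x6, S = E(K, T) = 0x2; 0xA ⊕ 0x2 = 0x8.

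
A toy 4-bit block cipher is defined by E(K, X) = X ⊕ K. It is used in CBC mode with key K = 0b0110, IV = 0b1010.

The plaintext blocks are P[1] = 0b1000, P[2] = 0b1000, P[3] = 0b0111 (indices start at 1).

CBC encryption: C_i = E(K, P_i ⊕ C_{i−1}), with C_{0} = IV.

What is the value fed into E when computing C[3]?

0b1101

C[1]: P[1] ⊕ 0b1010 = 0b0010; E(K, 0b0010) = 0b0100.
C[2]: P[2] ⊕ 0b0100 = 0b1100; E(K, 0b1100) = 0b1010.
C[3]: P[3] ⊕ 0b1010 = 0b1101; E(K, 0b1101) = 0b1011.
So the input to E for block [3] is 0b1101.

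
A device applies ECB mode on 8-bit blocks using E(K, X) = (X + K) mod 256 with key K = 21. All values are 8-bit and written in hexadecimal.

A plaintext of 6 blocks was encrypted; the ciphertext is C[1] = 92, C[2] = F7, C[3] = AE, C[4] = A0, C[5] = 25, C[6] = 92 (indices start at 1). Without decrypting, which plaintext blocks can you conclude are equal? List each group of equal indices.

ECB encrypts each block independently with the same key, so equal ciphertext blocks imply equal plaintext blocks.
C[1] = C[6] = 92, so P[1] = P[6].

P[1] = P[6]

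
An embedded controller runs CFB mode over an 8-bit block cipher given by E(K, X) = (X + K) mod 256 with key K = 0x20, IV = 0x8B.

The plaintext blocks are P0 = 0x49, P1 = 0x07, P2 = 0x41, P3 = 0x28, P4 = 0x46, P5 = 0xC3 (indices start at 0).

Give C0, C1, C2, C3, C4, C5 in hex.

C0 = 0xE2, C1 = 0x05, C2 = 0x64, C3 = 0xAC, C4 = 0x8A, C5 = 0x69

CFB encryption: C_i = P_i ⊕ E(K, C_{i−1}), with C_{−1} = IV.
C0: E(K, 0x8B) = 0xAB; 0x49 ⊕ 0xAB = 0xE2.
C1: E(K, 0xE2) = 0x02; 0x07 ⊕ 0x02 = 0x05.
C2: E(K, 0x05) = 0x25; 0x41 ⊕ 0x25 = 0x64.
C3: E(K, 0x64) = 0x84; 0x28 ⊕ 0x84 = 0xAC.
C4: E(K, 0xAC) = 0xCC; 0x46 ⊕ 0xCC = 0x8A.
C5: E(K, 0x8A) = 0xAA; 0xC3 ⊕ 0xAA = 0x69.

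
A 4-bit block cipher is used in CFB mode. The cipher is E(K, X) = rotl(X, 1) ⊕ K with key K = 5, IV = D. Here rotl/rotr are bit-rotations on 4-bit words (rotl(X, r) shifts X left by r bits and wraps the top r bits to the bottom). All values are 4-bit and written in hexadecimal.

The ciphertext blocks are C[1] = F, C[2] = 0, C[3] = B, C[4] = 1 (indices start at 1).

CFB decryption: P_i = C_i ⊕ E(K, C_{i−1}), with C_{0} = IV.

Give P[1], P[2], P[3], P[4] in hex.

P[1]: E(K, D) = E; F ⊕ E = 1.
P[2]: E(K, F) = A; 0 ⊕ A = A.
P[3]: E(K, 0) = 5; B ⊕ 5 = E.
P[4]: E(K, B) = 2; 1 ⊕ 2 = 3.

P[1] = 1, P[2] = A, P[3] = E, P[4] = 3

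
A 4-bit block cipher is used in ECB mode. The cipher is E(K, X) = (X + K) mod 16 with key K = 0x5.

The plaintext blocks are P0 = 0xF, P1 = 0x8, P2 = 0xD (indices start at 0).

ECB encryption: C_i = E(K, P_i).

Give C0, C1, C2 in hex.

C0 = 0x4, C1 = 0xD, C2 = 0x2

C0: E(K, 0xF) = 0x4.
C1: E(K, 0x8) = 0xD.
C2: E(K, 0xD) = 0x2.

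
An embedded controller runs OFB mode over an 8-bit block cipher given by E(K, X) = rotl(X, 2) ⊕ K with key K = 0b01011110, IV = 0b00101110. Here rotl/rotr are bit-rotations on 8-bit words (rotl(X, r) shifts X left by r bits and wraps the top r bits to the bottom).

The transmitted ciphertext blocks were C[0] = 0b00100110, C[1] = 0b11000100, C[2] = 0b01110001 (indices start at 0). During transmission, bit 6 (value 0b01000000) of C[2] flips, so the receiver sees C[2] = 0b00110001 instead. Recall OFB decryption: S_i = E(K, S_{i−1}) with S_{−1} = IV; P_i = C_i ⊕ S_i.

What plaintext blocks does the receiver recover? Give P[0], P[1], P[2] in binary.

P[0] = 0b11000000, P[1] = 0b00000001, P[2] = 0b01111000

Only C[2] changed, to 0b00110001. In OFB, a change in C_i flips the same bit in P_i only; the keystream is unaffected. Decrypting the received ciphertext:
P[0]: S = E(K, 0b00101110) = 0b11100110; 0b00100110 ⊕ 0b11100110 = 0b11000000.
P[1]: S = E(K, 0b11100110) = 0b11000101; 0b11000100 ⊕ 0b11000101 = 0b00000001.
P[2]: S = E(K, 0b11000101) = 0b01001001; 0b00110001 ⊕ 0b01001001 = 0b01111000.
Blocks that differ from the original plaintext: P[2].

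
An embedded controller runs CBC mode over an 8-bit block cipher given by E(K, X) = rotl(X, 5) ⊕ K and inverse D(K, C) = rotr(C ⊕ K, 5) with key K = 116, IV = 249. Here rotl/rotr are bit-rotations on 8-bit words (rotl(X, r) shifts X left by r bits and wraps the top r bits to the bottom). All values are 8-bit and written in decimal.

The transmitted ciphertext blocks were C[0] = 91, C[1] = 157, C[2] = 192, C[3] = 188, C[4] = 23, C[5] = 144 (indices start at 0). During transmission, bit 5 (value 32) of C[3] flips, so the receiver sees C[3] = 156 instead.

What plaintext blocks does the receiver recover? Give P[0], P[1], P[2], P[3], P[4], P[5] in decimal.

P[0] = 128, P[1] = 20, P[2] = 56, P[3] = 135, P[4] = 135, P[5] = 48

CBC decryption: P_i = D(K, C_i) ⊕ C_{i−1}, with C_{−1} = IV.
Only C[3] changed, to 156. In CBC, a change in C_i garbles P_i and flips the same bit in P_{i+1}. Decrypting the received ciphertext:
P[0]: D(K, 91) = 121; 121 ⊕ 249 = 128.
P[1]: D(K, 157) = 79; 79 ⊕ 91 = 20.
P[2]: D(K, 192) = 165; 165 ⊕ 157 = 56.
P[3]: D(K, 156) = 71; 71 ⊕ 192 = 135.
P[4]: D(K, 23) = 27; 27 ⊕ 156 = 135.
P[5]: D(K, 144) = 39; 39 ⊕ 23 = 48.
Blocks that differ from the original plaintext: P[3], P[4].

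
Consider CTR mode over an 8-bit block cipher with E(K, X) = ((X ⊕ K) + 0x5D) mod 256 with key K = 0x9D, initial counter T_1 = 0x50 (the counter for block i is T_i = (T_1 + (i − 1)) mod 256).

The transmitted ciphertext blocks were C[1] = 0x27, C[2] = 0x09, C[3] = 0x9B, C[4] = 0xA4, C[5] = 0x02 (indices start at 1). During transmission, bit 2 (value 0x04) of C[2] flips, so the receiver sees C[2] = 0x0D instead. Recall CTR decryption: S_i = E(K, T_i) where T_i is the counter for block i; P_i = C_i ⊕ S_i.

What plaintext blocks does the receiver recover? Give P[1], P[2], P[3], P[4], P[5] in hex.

P[1] = 0x0D, P[2] = 0x24, P[3] = 0xB7, P[4] = 0x8F, P[5] = 0x24

Only C[2] changed, to 0x0D. In CTR, a change in C_i flips the same bit in P_i only; the keystream is unaffected. Decrypting the received ciphertext:
P[1]: T = 0x50, S = E(K, T) = 0x2A; 0x27 ⊕ 0x2A = 0x0D.
P[2]: T = 0x51, S = E(K, T) = 0x29; 0x0D ⊕ 0x29 = 0x24.
P[3]: T = 0x52, S = E(K, T) = 0x2C; 0x9B ⊕ 0x2C = 0xB7.
P[4]: T = 0x53, S = E(K, T) = 0x2B; 0xA4 ⊕ 0x2B = 0x8F.
P[5]: T = 0x54, S = E(K, T) = 0x26; 0x02 ⊕ 0x26 = 0x24.
Blocks that differ from the original plaintext: P[2].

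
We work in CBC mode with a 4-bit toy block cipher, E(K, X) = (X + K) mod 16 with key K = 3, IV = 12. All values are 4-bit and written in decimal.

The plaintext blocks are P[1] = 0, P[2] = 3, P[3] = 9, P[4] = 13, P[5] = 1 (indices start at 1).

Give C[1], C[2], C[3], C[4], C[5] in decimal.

CBC encryption: C_i = E(K, P_i ⊕ C_{i−1}), with C_{0} = IV.
C[1]: P[1] ⊕ 12 = 12; E(K, 12) = 15.
C[2]: P[2] ⊕ 15 = 12; E(K, 12) = 15.
C[3]: P[3] ⊕ 15 = 6; E(K, 6) = 9.
C[4]: P[4] ⊕ 9 = 4; E(K, 4) = 7.
C[5]: P[5] ⊕ 7 = 6; E(K, 6) = 9.

C[1] = 15, C[2] = 15, C[3] = 9, C[4] = 7, C[5] = 9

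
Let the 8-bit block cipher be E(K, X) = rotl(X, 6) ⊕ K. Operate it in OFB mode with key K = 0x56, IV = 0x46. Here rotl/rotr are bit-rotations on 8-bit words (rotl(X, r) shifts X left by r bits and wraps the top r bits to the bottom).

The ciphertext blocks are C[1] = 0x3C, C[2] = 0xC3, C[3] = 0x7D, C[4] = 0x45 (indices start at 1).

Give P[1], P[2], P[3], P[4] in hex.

OFB decryption: S_i = E(K, S_{i−1}) with S_{0} = IV; P_i = C_i ⊕ S_i.
P[1]: S = E(K, 0x46) = 0xC7; 0x3C ⊕ 0xC7 = 0xFB.
P[2]: S = E(K, 0xC7) = 0xA7; 0xC3 ⊕ 0xA7 = 0x64.
P[3]: S = E(K, 0xA7) = 0xBF; 0x7D ⊕ 0xBF = 0xC2.
P[4]: S = E(K, 0xBF) = 0xB9; 0x45 ⊕ 0xB9 = 0xFC.

P[1] = 0xFB, P[2] = 0x64, P[3] = 0xC2, P[4] = 0xFC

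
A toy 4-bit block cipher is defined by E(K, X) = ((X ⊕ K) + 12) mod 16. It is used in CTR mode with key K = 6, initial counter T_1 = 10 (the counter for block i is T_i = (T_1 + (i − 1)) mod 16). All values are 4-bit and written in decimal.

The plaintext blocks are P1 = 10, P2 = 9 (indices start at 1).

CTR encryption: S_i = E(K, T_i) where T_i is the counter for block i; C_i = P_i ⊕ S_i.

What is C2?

C1: T = 10, S = E(K, T) = 8; 10 ⊕ 8 = 2.
C2: T = 11, S = E(K, T) = 9; 9 ⊕ 9 = 0.

C2 = 0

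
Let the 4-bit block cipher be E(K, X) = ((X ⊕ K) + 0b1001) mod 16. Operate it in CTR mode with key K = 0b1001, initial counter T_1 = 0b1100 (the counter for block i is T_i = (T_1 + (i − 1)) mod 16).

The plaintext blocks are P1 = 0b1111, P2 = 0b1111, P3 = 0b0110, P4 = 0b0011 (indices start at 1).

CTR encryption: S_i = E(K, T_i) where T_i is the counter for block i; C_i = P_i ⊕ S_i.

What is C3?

C1: T = 0b1100, S = E(K, T) = 0b1110; 0b1111 ⊕ 0b1110 = 0b0001.
C2: T = 0b1101, S = E(K, T) = 0b1101; 0b1111 ⊕ 0b1101 = 0b0010.
C3: T = 0b1110, S = E(K, T) = 0b0000; 0b0110 ⊕ 0b0000 = 0b0110.

C3 = 0b0110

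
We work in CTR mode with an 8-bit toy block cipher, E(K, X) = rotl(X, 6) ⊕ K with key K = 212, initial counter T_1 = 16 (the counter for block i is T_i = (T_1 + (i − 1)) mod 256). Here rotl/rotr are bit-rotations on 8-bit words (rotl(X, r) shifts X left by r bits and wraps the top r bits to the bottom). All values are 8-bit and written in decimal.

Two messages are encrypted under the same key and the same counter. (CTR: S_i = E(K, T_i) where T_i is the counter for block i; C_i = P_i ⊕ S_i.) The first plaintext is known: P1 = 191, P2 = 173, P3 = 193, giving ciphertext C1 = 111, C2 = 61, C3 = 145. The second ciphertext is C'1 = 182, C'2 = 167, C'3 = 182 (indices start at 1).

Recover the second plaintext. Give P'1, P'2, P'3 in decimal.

P'1 = 102, P'2 = 55, P'3 = 230

In CTR with a reused counter, both messages share the same keystream S_i, so C_i ⊕ C'_i = P_i ⊕ P'_i and thus P'_i = P_i ⊕ C_i ⊕ C'_i.
P'1: 191 ⊕ 111 ⊕ 182 = 102.
P'2: 173 ⊕ 61 ⊕ 167 = 55.
P'3: 193 ⊕ 145 ⊕ 182 = 230.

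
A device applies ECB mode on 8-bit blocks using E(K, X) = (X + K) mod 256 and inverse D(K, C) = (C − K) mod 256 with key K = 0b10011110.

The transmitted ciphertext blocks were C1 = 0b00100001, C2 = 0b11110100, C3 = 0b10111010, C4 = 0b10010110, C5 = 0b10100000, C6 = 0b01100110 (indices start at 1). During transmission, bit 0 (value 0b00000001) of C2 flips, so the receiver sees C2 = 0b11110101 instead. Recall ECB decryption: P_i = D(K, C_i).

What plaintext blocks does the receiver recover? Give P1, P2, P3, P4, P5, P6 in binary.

P1 = 0b10000011, P2 = 0b01010111, P3 = 0b00011100, P4 = 0b11111000, P5 = 0b00000010, P6 = 0b11001000

Only C2 changed, to 0b11110101. In ECB, a change in C_i affects only P_i. Decrypting the received ciphertext:
P1: D(K, 0b00100001) = 0b10000011.
P2: D(K, 0b11110101) = 0b01010111.
P3: D(K, 0b10111010) = 0b00011100.
P4: D(K, 0b10010110) = 0b11111000.
P5: D(K, 0b10100000) = 0b00000010.
P6: D(K, 0b01100110) = 0b11001000.
Blocks that differ from the original plaintext: P2.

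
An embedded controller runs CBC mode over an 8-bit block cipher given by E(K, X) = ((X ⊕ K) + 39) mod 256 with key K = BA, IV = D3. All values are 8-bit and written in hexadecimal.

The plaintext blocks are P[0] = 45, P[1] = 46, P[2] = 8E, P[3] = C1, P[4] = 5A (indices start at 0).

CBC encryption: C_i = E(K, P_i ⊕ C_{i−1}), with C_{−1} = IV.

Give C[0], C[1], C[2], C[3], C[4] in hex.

C[0]: P[0] ⊕ D3 = 96; E(K, 96) = 65.
C[1]: P[1] ⊕ 65 = 23; E(K, 23) = D2.
C[2]: P[2] ⊕ D2 = 5C; E(K, 5C) = 1F.
C[3]: P[3] ⊕ 1F = DE; E(K, DE) = 9D.
C[4]: P[4] ⊕ 9D = C7; E(K, C7) = B6.

C[0] = 65, C[1] = D2, C[2] = 1F, C[3] = 9D, C[4] = B6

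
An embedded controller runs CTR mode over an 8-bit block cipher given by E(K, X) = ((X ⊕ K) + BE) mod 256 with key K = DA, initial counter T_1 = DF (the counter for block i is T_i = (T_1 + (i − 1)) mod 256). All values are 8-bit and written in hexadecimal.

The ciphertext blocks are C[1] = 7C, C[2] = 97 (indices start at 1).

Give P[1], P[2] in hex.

CTR decryption: S_i = E(K, T_i) where T_i is the counter for block i; P_i = C_i ⊕ S_i.
P[1]: T = DF, S = E(K, T) = C3; 7C ⊕ C3 = BF.
P[2]: T = E0, S = E(K, T) = F8; 97 ⊕ F8 = 6F.

P[1] = BF, P[2] = 6F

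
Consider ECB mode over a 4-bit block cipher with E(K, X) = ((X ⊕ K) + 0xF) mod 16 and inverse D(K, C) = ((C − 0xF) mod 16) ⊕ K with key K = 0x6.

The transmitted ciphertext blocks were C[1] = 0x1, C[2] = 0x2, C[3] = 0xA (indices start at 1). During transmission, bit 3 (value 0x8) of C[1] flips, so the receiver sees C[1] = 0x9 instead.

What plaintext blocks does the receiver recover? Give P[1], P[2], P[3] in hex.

P[1] = 0xC, P[2] = 0x5, P[3] = 0xD

ECB decryption: P_i = D(K, C_i).
Only C[1] changed, to 0x9. In ECB, a change in C_i affects only P_i. Decrypting the received ciphertext:
P[1]: D(K, 0x9) = 0xC.
P[2]: D(K, 0x2) = 0x5.
P[3]: D(K, 0xA) = 0xD.
Blocks that differ from the original plaintext: P[1].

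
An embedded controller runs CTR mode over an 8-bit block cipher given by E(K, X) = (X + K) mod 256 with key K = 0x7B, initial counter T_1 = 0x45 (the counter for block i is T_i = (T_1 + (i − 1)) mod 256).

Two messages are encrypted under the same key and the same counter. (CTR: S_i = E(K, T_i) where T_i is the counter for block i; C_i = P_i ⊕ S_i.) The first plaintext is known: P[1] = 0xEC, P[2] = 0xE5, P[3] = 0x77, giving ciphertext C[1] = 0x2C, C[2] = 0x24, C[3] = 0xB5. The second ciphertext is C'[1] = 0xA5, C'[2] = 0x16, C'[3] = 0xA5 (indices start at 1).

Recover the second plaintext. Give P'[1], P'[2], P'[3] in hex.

P'[1] = 0x65, P'[2] = 0xD7, P'[3] = 0x67

In CTR with a reused counter, both messages share the same keystream S_i, so C_i ⊕ C'_i = P_i ⊕ P'_i and thus P'_i = P_i ⊕ C_i ⊕ C'_i.
P'[1]: 0xEC ⊕ 0x2C ⊕ 0xA5 = 0x65.
P'[2]: 0xE5 ⊕ 0x24 ⊕ 0x16 = 0xD7.
P'[3]: 0x77 ⊕ 0xB5 ⊕ 0xA5 = 0x67.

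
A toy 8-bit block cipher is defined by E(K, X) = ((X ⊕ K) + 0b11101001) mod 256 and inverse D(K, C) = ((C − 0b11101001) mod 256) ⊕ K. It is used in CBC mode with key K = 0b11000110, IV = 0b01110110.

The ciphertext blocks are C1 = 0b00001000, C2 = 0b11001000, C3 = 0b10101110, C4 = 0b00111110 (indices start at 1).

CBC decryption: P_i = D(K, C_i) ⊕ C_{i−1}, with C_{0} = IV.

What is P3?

P3 = 0b11001011

P3: D(K, 0b10101110) = 0b00000011; 0b00000011 ⊕ 0b11001000 = 0b11001011.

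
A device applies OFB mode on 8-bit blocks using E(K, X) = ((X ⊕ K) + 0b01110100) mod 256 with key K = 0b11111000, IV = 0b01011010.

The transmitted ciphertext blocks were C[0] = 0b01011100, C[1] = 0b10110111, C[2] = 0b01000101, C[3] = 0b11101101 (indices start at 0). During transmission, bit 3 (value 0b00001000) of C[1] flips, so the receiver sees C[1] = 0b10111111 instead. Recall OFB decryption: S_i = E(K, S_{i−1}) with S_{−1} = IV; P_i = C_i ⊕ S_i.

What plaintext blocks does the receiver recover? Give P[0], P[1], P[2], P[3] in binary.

Only C[1] changed, to 0b10111111. In OFB, a change in C_i flips the same bit in P_i only; the keystream is unaffected. Decrypting the received ciphertext:
P[0]: S = E(K, 0b01011010) = 0b00010110; 0b01011100 ⊕ 0b00010110 = 0b01001010.
P[1]: S = E(K, 0b00010110) = 0b01100010; 0b10111111 ⊕ 0b01100010 = 0b11011101.
P[2]: S = E(K, 0b01100010) = 0b00001110; 0b01000101 ⊕ 0b00001110 = 0b01001011.
P[3]: S = E(K, 0b00001110) = 0b01101010; 0b11101101 ⊕ 0b01101010 = 0b10000111.
Blocks that differ from the original plaintext: P[1].

P[0] = 0b01001010, P[1] = 0b11011101, P[2] = 0b01001011, P[3] = 0b10000111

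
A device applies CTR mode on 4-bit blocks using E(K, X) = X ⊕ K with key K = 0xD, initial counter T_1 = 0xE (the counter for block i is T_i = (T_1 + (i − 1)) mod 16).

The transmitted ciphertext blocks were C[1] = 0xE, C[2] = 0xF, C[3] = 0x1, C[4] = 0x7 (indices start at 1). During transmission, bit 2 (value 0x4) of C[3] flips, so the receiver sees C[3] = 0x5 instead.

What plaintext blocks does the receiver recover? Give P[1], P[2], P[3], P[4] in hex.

P[1] = 0xD, P[2] = 0xD, P[3] = 0x8, P[4] = 0xB

CTR decryption: S_i = E(K, T_i) where T_i is the counter for block i; P_i = C_i ⊕ S_i.
Only C[3] changed, to 0x5. In CTR, a change in C_i flips the same bit in P_i only; the keystream is unaffected. Decrypting the received ciphertext:
P[1]: T = 0xE, S = E(K, T) = 0x3; 0xE ⊕ 0x3 = 0xD.
P[2]: T = 0xF, S = E(K, T) = 0x2; 0xF ⊕ 0x2 = 0xD.
P[3]: T = 0x0, S = E(K, T) = 0xD; 0x5 ⊕ 0xD = 0x8.
P[4]: T = 0x1, S = E(K, T) = 0xC; 0x7 ⊕ 0xC = 0xB.
Blocks that differ from the original plaintext: P[3].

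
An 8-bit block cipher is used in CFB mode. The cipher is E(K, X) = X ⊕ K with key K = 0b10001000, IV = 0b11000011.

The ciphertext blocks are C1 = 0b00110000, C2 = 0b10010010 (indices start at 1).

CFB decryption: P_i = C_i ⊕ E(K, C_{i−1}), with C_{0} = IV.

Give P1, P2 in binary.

P1: E(K, 0b11000011) = 0b01001011; 0b00110000 ⊕ 0b01001011 = 0b01111011.
P2: E(K, 0b00110000) = 0b10111000; 0b10010010 ⊕ 0b10111000 = 0b00101010.

P1 = 0b01111011, P2 = 0b00101010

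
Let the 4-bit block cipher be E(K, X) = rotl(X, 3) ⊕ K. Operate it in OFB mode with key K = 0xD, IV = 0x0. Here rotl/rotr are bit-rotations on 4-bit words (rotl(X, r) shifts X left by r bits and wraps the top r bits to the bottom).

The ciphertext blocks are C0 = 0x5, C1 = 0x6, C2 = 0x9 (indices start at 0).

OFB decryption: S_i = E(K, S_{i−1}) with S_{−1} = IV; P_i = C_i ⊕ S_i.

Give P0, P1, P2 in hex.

P0 = 0x8, P1 = 0x5, P2 = 0xD

P0: S = E(K, 0x0) = 0xD; 0x5 ⊕ 0xD = 0x8.
P1: S = E(K, 0xD) = 0x3; 0x6 ⊕ 0x3 = 0x5.
P2: S = E(K, 0x3) = 0x4; 0x9 ⊕ 0x4 = 0xD.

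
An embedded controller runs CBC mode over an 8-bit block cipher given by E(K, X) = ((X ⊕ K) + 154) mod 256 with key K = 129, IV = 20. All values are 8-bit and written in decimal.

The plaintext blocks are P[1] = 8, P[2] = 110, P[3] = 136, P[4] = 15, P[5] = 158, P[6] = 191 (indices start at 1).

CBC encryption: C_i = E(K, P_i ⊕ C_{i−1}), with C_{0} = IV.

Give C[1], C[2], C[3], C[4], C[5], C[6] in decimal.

C[1]: P[1] ⊕ 20 = 28; E(K, 28) = 55.
C[2]: P[2] ⊕ 55 = 89; E(K, 89) = 114.
C[3]: P[3] ⊕ 114 = 250; E(K, 250) = 21.
C[4]: P[4] ⊕ 21 = 26; E(K, 26) = 53.
C[5]: P[5] ⊕ 53 = 171; E(K, 171) = 196.
C[6]: P[6] ⊕ 196 = 123; E(K, 123) = 148.

C[1] = 55, C[2] = 114, C[3] = 21, C[4] = 53, C[5] = 196, C[6] = 148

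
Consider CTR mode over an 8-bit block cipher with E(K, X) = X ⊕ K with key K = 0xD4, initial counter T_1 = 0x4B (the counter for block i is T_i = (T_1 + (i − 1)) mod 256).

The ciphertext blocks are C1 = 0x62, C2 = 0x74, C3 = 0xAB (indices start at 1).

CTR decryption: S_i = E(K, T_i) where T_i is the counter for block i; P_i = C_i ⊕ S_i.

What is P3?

P3 = 0x32

P3: T = 0x4D, S = E(K, T) = 0x99; 0xAB ⊕ 0x99 = 0x32.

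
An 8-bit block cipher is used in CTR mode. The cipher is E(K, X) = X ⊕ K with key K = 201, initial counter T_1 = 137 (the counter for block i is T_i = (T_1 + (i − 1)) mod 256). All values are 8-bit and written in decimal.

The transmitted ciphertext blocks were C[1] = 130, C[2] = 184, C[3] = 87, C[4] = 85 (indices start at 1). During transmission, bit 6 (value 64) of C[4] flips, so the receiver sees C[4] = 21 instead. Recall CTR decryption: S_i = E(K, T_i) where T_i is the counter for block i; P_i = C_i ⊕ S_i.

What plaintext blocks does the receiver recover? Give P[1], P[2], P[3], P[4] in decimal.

P[1] = 194, P[2] = 251, P[3] = 21, P[4] = 80

Only C[4] changed, to 21. In CTR, a change in C_i flips the same bit in P_i only; the keystream is unaffected. Decrypting the received ciphertext:
P[1]: T = 137, S = E(K, T) = 64; 130 ⊕ 64 = 194.
P[2]: T = 138, S = E(K, T) = 67; 184 ⊕ 67 = 251.
P[3]: T = 139, S = E(K, T) = 66; 87 ⊕ 66 = 21.
P[4]: T = 140, S = E(K, T) = 69; 21 ⊕ 69 = 80.
Blocks that differ from the original plaintext: P[4].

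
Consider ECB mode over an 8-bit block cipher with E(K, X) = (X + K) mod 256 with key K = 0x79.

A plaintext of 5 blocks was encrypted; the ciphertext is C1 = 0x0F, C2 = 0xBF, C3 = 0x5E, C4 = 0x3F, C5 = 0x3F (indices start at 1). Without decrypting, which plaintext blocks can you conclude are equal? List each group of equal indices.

P4 = P5

ECB encrypts each block independently with the same key, so equal ciphertext blocks imply equal plaintext blocks.
C4 = C5 = 0x3F, so P4 = P5.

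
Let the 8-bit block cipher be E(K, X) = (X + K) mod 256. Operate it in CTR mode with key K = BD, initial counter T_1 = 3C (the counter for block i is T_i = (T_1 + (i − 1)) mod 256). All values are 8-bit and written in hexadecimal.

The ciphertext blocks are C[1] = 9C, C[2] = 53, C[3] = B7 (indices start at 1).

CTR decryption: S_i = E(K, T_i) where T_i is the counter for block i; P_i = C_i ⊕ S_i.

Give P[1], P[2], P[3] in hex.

P[1]: T = 3C, S = E(K, T) = F9; 9C ⊕ F9 = 65.
P[2]: T = 3D, S = E(K, T) = FA; 53 ⊕ FA = A9.
P[3]: T = 3E, S = E(K, T) = FB; B7 ⊕ FB = 4C.

P[1] = 65, P[2] = A9, P[3] = 4C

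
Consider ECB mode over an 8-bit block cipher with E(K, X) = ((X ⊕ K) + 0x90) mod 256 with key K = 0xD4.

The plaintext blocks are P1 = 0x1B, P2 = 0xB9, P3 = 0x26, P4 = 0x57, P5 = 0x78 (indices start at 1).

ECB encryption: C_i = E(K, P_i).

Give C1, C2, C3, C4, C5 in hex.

C1: E(K, 0x1B) = 0x5F.
C2: E(K, 0xB9) = 0xFD.
C3: E(K, 0x26) = 0x82.
C4: E(K, 0x57) = 0x13.
C5: E(K, 0x78) = 0x3C.

C1 = 0x5F, C2 = 0xFD, C3 = 0x82, C4 = 0x13, C5 = 0x3C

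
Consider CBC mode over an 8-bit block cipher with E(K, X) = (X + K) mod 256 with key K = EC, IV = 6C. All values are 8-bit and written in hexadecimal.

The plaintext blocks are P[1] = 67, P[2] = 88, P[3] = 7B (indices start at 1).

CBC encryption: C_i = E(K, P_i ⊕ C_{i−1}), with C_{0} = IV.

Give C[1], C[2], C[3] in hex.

C[1]: P[1] ⊕ 6C = 0B; E(K, 0B) = F7.
C[2]: P[2] ⊕ F7 = 7F; E(K, 7F) = 6B.
C[3]: P[3] ⊕ 6B = 10; E(K, 10) = FC.

C[1] = F7, C[2] = 6B, C[3] = FC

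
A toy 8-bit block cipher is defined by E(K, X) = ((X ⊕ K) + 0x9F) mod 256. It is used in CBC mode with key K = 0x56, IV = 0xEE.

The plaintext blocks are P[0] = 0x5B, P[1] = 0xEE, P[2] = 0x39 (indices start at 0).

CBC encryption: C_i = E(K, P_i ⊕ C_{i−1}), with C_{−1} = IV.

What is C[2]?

C[0]: P[0] ⊕ 0xEE = 0xB5; E(K, 0xB5) = 0x82.
C[1]: P[1] ⊕ 0x82 = 0x6C; E(K, 0x6C) = 0xD9.
C[2]: P[2] ⊕ 0xD9 = 0xE0; E(K, 0xE0) = 0x55.

C[2] = 0x55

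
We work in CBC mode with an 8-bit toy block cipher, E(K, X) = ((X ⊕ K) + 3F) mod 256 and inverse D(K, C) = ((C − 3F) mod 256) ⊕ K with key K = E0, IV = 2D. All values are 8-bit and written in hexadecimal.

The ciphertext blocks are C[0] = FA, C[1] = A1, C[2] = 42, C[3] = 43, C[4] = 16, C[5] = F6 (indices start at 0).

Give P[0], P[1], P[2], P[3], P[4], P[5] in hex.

CBC decryption: P_i = D(K, C_i) ⊕ C_{i−1}, with C_{−1} = IV.
P[0]: D(K, FA) = 5B; 5B ⊕ 2D = 76.
P[1]: D(K, A1) = 82; 82 ⊕ FA = 78.
P[2]: D(K, 42) = E3; E3 ⊕ A1 = 42.
P[3]: D(K, 43) = E4; E4 ⊕ 42 = A6.
P[4]: D(K, 16) = 37; 37 ⊕ 43 = 74.
P[5]: D(K, F6) = 57; 57 ⊕ 16 = 41.

P[0] = 76, P[1] = 78, P[2] = 42, P[3] = A6, P[4] = 74, P[5] = 41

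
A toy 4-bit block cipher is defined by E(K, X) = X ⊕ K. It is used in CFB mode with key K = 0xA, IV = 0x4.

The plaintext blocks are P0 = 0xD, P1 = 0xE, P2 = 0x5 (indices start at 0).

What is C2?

CFB encryption: C_i = P_i ⊕ E(K, C_{i−1}), with C_{−1} = IV.
C0: E(K, 0x4) = 0xE; 0xD ⊕ 0xE = 0x3.
C1: E(K, 0x3) = 0x9; 0xE ⊕ 0x9 = 0x7.
C2: E(K, 0x7) = 0xD; 0x5 ⊕ 0xD = 0x8.

C2 = 0x8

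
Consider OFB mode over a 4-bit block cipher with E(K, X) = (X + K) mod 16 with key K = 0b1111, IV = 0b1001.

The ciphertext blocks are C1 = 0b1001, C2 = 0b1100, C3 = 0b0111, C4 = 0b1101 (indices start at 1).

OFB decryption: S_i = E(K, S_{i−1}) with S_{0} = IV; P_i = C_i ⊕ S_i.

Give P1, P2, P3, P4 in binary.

P1 = 0b0001, P2 = 0b1011, P3 = 0b0001, P4 = 0b1000

P1: S = E(K, 0b1001) = 0b1000; 0b1001 ⊕ 0b1000 = 0b0001.
P2: S = E(K, 0b1000) = 0b0111; 0b1100 ⊕ 0b0111 = 0b1011.
P3: S = E(K, 0b0111) = 0b0110; 0b0111 ⊕ 0b0110 = 0b0001.
P4: S = E(K, 0b0110) = 0b0101; 0b1101 ⊕ 0b0101 = 0b1000.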